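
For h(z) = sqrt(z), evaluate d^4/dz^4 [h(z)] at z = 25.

-3/250000

The coefficient of (z - 25)^4 in the expansion is -1/2000000, so h^(4)(25) = 4! * (-1/2000000) = -3/250000.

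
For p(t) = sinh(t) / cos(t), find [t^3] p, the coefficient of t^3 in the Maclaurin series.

2/3

Invert the denominator's series and multiply.
[t^0] = 0;  [t^1] = 1;  [t^2] = 0;  [t^3] = 2/3.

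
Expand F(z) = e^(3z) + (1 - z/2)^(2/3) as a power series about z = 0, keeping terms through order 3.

364*z^3/81 + 161*z^2/36 + 8*z/3 + 2

Combine the two series term by term.
F(0) = 2
F′(0) = 8/3
F′′(0) = 161/18
F′′′(0) = 728/27
Dividing each by k! gives the coefficients c_0, ..., c_3.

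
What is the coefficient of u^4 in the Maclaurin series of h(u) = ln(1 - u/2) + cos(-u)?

Expand each term separately and add.
[u^0] = 1;  [u^1] = -1/2;  [u^2] = -5/8;  [u^3] = -1/24;  [u^4] = 5/192.

5/192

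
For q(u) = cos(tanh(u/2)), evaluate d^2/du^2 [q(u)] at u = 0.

Plug the Maclaurin series of the inner function into that of the outer and collect terms.
The coefficient of u^2 in the expansion is -1/8, so q′′(0) = 2! * (-1/8) = -1/4.

-1/4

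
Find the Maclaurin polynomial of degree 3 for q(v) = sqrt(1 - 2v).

-v^3/2 - v^2/2 - v + 1

Compute the successive derivatives at the expansion point and divide by k!.
q(0) = 1
q′(0) = -1
q′′(0) = -1
q′′′(0) = -3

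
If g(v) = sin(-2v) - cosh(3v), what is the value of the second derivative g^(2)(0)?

Expand each term separately and add.
The coefficient of v^2 in the expansion is -9/2, so g′′(0) = 2! * (-9/2) = -9.

-9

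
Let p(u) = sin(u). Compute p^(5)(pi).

Compute the successive derivatives at the expansion point and divide by k!.
From the series, [(u - pi)^5] p = -1/120; multiply by 5! = 120 to get -1.

-1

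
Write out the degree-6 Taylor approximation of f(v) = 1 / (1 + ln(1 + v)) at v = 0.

3289*v^6/360 - 347*v^5/60 + 11*v^4/3 - 7*v^3/3 + 3*v^2/2 - v + 1

Use the geometric series for the reciprocal, then substitute.
f(0) = 1
f′(0) = -1
f′′(0) = 3
f′′′(0) = -14
f^(4)(0) = 88
f^(5)(0) = -694
f^(6)(0) = 6578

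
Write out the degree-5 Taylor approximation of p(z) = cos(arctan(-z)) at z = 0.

3*z^4/8 - z^2/2 + 1

Substitute the inner expansion into the outer series and collect powers.
[z^0] = 1;  [z^1] = 0;  [z^2] = -1/2;  [z^3] = 0;  [z^4] = 3/8;  [z^5] = 0.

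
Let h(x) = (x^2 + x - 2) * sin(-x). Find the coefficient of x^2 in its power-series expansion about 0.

-1

Distribute the polynomial across the series and collect like powers.
[x^0] = 0;  [x^1] = 2;  [x^2] = -1.
So c_2 = h′′(0)/2! = -1.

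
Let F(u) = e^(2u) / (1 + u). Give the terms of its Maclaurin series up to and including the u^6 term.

Multiply the two series term by term and collect like powers.
[u^0] = 1;  [u^1] = 1;  [u^2] = 1;  [u^3] = 1/3;  [u^4] = 1/3;  [u^5] = -1/15;  [u^6] = 7/45.

7*u^6/45 - u^5/15 + u^4/3 + u^3/3 + u^2 + u + 1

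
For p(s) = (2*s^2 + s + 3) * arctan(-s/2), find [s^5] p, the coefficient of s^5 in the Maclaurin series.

Distribute the polynomial across the series and collect like powers.
[s^0] = 0;  [s^1] = -3/2;  [s^2] = -1/2;  [s^3] = -7/8;  [s^4] = 1/24;  [s^5] = 31/480.

31/480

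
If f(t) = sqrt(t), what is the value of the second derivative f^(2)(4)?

Use the known series and substitute for the argument.
From the series, [(t - 4)^2] f = -1/64; multiply by 2! = 2 to get -1/32.

-1/32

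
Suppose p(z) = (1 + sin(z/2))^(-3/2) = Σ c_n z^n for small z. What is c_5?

-2081/40960

Let u equal the inner series; expand the outer function in u and truncate.
p(0) = 1
p′(0) = -3/4
p′′(0) = 15/16
p′′′(0) = -93/64
p^(4)(0) = 705/256
p^(5)(0) = -6243/1024
So c_5 = p^(5)(0)/5! = -2081/40960.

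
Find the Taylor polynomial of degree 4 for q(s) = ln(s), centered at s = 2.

q(2) = ln(2)
q′(2) = 1/2
q′′(2) = -1/4
q′′′(2) = 1/4
q^(4)(2) = -3/8

-(s - 2)^4/64 + (s - 2)^3/24 - (s - 2)^2/8 + (s - 2)/2 + ln(2)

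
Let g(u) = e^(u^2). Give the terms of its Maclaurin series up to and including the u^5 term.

Use the known series and substitute for the argument.
g(0) = 1
g′(0) = 0
g′′(0) = 2
g′′′(0) = 0
g^(4)(0) = 12
g^(5)(0) = 0

u^4/2 + u^2 + 1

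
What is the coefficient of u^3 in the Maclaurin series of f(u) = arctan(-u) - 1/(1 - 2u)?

-23/3

Add the two expansions coefficient-wise.
f(0) = -1
f′(0) = -3
f′′(0) = -8
f′′′(0) = -46
The Taylor polynomial is Σ f^(k)(0)/k! · u^k.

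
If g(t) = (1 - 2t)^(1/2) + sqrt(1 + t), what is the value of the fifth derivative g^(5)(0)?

Combine the two series term by term.
The coefficient of t^5 in the expansion is -217/256, so g^(5)(0) = 5! * (-217/256) = -3255/32.

-3255/32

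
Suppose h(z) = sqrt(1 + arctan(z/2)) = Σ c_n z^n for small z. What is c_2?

-1/32

Substitute the inner expansion into the outer series and collect powers.
[z^0] = 1;  [z^1] = 1/4;  [z^2] = -1/32.
So c_2 = h′′(0)/2! = -1/32.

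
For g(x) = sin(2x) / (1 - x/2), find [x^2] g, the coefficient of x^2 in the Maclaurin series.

Multiply the two series term by term and collect like powers.
[x^0] = 0;  [x^1] = 2;  [x^2] = 1.

1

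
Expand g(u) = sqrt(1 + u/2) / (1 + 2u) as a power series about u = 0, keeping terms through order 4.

Multiply the two series term by term and collect like powers.

28379*u^4/2048 - 887*u^3/128 + 111*u^2/32 - 7*u/4 + 1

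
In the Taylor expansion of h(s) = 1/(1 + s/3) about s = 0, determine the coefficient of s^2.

1/9

Apply the Taylor formula c_k = f^(k)(a)/k!.
h(0) = 1
h′(0) = -1/3
h′′(0) = 2/9
Dividing each by k! gives the coefficients c_0, ..., c_2.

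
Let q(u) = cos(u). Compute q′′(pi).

1

The coefficient of (u - pi)^2 in the expansion is 1/2, so q′′(pi) = 2! * (1/2) = 1.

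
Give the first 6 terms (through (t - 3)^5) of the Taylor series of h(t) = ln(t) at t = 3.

h(3) = ln(3)
h′(3) = 1/3
h′′(3) = -1/9
h′′′(3) = 2/27
h^(4)(3) = -2/27
h^(5)(3) = 8/81

(t - 3)^5/1215 - (t - 3)^4/324 + (t - 3)^3/81 - (t - 3)^2/18 + (t - 3)/3 + ln(3)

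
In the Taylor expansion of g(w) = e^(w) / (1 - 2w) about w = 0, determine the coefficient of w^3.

Multiply the two series term by term and collect like powers.
[w^0] = 1;  [w^1] = 3;  [w^2] = 13/2;  [w^3] = 79/6.

79/6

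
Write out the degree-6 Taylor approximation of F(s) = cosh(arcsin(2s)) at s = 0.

68*s^6/9 + 10*s^4/3 + 2*s^2 + 1

Compose series: expand the inner function first, then feed it into the outer expansion.
F(0) = 1
F′(0) = 0
F′′(0) = 4
F′′′(0) = 0
F^(4)(0) = 80
F^(5)(0) = 0
F^(6)(0) = 5440
Then c_k = F^(k)(0)/k! gives each Taylor coefficient.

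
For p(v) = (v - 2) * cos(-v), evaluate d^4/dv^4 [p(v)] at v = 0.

-2

Distribute the polynomial across the series and collect like powers.
The coefficient of v^4 in the expansion is -1/12, so p^(4)(0) = 4! * (-1/12) = -2.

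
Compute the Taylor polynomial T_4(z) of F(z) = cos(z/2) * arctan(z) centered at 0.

-11*z^3/24 + z

Take the Cauchy product of the two expansions.
F(0) = 0
F′(0) = 1
F′′(0) = 0
F′′′(0) = -11/4
F^(4)(0) = 0
The Taylor polynomial is Σ F^(k)(0)/k! · z^k.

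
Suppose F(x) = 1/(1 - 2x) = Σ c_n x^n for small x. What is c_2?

4

F(0) = 1
F′(0) = 2
F′′(0) = 8
So c_2 = F′′(0)/2! = 4.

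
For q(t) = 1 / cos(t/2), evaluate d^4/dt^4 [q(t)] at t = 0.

5/16

Invert the denominator's series and multiply.
The coefficient of t^4 in the expansion is 5/384, so q^(4)(0) = 4! * (5/384) = 5/16.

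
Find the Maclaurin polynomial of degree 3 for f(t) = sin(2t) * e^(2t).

Take the Cauchy product of the two expansions.
f(0) = 0
f′(0) = 2
f′′(0) = 8
f′′′(0) = 16
The Taylor polynomial is Σ f^(k)(0)/k! · t^k.

8*t^3/3 + 4*t^2 + 2*t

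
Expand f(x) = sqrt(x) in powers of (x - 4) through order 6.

-21*(x - 4)^6/2097152 + 7*(x - 4)^5/131072 - 5*(x - 4)^4/16384 + (x - 4)^3/512 - (x - 4)^2/64 + (x - 4)/4 + 2

f(4) = 2
f′(4) = 1/4
f′′(4) = -1/32
f′′′(4) = 3/256
f^(4)(4) = -15/2048
f^(5)(4) = 105/16384
f^(6)(4) = -945/131072
Then c_k = f^(k)(4)/k! gives each Taylor coefficient.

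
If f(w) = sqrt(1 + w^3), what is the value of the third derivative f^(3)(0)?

3

Differentiate repeatedly and evaluate at the center.
From the series, [w^3] f = 1/2; multiply by 3! = 6 to get 3.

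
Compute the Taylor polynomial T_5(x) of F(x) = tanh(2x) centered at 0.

64*x^5/15 - 8*x^3/3 + 2*x

F(0) = 0
F′(0) = 2
F′′(0) = 0
F′′′(0) = -16
F^(4)(0) = 0
F^(5)(0) = 512
Then c_k = F^(k)(0)/k! gives each Taylor coefficient.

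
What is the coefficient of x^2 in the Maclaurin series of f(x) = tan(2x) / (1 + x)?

-2

Take the Cauchy product of the two expansions.
f(0) = 0
f′(0) = 2
f′′(0) = -4
So c_2 = f′′(0)/2! = -2.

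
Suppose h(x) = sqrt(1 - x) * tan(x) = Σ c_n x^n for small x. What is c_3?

Expand each factor separately, then convolve coefficients.
h(0) = 0
h′(0) = 1
h′′(0) = -1
h′′′(0) = 5/4
So c_3 = h′′′(0)/3! = 5/24.

5/24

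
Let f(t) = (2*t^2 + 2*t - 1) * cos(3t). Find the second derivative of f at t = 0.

Shift and add copies of the series according to the polynomial's terms.
The coefficient of t^2 in the expansion is 13/2, so f′′(0) = 2! * (13/2) = 13.

13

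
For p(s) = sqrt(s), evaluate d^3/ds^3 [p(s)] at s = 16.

From the series, [(s - 16)^3] p = 1/16384; multiply by 3! = 6 to get 3/8192.

3/8192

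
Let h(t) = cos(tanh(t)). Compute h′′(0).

-1

Let u equal the inner series; expand the outer function in u and truncate.
The coefficient of t^2 in the expansion is -1/2, so h′′(0) = 2! * (-1/2) = -1.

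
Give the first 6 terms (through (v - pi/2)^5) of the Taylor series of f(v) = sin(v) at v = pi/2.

Compute the successive derivatives at the expansion point and divide by k!.
f(pi/2) = 1
f′(pi/2) = 0
f′′(pi/2) = -1
f′′′(pi/2) = 0
f^(4)(pi/2) = 1
f^(5)(pi/2) = 0

(v - pi/2)^4/24 - (v - pi/2)^2/2 + 1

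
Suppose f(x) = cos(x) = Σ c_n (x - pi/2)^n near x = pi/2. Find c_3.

1/6

Compute the successive derivatives at the expansion point and divide by k!.
f(pi/2) = 0
f′(pi/2) = -1
f′′(pi/2) = 0
f′′′(pi/2) = 1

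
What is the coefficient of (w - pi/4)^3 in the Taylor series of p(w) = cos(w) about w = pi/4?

sqrt(2)/12

p(pi/4) = sqrt(2)/2
p′(pi/4) = -sqrt(2)/2
p′′(pi/4) = -sqrt(2)/2
p′′′(pi/4) = sqrt(2)/2
Then c_k = p^(k)(pi/4)/k! gives each Taylor coefficient.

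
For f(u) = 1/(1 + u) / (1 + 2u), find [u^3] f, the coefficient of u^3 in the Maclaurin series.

Take the Cauchy product of the two expansions.
f(0) = 1
f′(0) = -3
f′′(0) = 14
f′′′(0) = -90
Then c_k = f^(k)(0)/k! gives each Taylor coefficient.

-15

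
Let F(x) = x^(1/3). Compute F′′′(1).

10/27

Use the known series and substitute for the argument.
The coefficient of (x - 1)^3 in the expansion is 5/81, so F′′′(1) = 3! * (5/81) = 10/27.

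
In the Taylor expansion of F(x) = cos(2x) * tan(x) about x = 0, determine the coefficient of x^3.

-5/3

Write out both Maclaurin series and multiply, keeping only the needed powers.
F(0) = 0
F′(0) = 1
F′′(0) = 0
F′′′(0) = -10
So c_3 = F′′′(0)/3! = -5/3.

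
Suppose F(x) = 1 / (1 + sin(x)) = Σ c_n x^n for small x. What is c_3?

-5/6

Use the geometric series for the reciprocal, then substitute.
F(0) = 1
F′(0) = -1
F′′(0) = 2
F′′′(0) = -5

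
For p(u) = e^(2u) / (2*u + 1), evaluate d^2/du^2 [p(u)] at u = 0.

4

Use 1/(1 - r) = Σ r^k on the denominator, then take the Cauchy product.
From the series, [u^2] p = 2; multiply by 2! = 2 to get 4.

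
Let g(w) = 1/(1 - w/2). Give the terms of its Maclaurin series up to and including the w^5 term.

g(0) = 1
g′(0) = 1/2
g′′(0) = 1/2
g′′′(0) = 3/4
g^(4)(0) = 3/2
g^(5)(0) = 15/4

w^5/32 + w^4/16 + w^3/8 + w^2/4 + w/2 + 1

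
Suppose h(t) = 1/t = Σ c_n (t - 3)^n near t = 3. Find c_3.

[(t - 3)^0] = 1/3;  [(t - 3)^1] = -1/9;  [(t - 3)^2] = 1/27;  [(t - 3)^3] = -1/81.

-1/81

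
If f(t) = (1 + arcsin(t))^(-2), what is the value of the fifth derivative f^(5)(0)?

Substitute the inner expansion into the outer series and collect powers.
The coefficient of t^5 in the expansion is -163/20, so f^(5)(0) = 5! * (-163/20) = -978.

-978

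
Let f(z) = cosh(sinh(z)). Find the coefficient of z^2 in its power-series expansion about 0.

1/2

Compose series: expand the inner function first, then feed it into the outer expansion.
f(0) = 1
f′(0) = 0
f′′(0) = 1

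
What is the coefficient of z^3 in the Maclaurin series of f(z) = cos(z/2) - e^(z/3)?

-1/162

Combine the two series term by term.
[z^0] = 0;  [z^1] = -1/3;  [z^2] = -13/72;  [z^3] = -1/162.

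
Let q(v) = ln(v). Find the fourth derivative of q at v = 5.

Apply the Taylor formula c_k = f^(k)(a)/k!.
From the series, [(v - 5)^4] q = -1/2500; multiply by 4! = 24 to get -6/625.

-6/625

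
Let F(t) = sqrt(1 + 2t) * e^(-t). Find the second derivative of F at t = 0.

-2

Expand each factor separately, then convolve coefficients.
The coefficient of t^2 in the expansion is -1, so F′′(0) = 2! * (-1) = -2.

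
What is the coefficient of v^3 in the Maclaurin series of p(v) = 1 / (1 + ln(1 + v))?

Expand as Σ (-1)^k u^k with u equal to the inner function's series.
[v^0] = 1;  [v^1] = -1;  [v^2] = 3/2;  [v^3] = -7/3.
So c_3 = p′′′(0)/3! = -7/3.

-7/3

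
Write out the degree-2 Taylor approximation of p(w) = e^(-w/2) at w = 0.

w^2/8 - w/2 + 1

Compute the successive derivatives at the expansion point and divide by k!.
p(0) = 1
p′(0) = -1/2
p′′(0) = 1/4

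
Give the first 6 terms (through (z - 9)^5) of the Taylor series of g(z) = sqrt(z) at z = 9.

g(9) = 3
g′(9) = 1/6
g′′(9) = -1/108
g′′′(9) = 1/648
g^(4)(9) = -5/11664
g^(5)(9) = 35/209952
Then c_k = g^(k)(9)/k! gives each Taylor coefficient.

7*(z - 9)^5/5038848 - 5*(z - 9)^4/279936 + (z - 9)^3/3888 - (z - 9)^2/216 + (z - 9)/6 + 3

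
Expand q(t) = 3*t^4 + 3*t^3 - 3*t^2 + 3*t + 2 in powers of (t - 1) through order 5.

3*(t - 1)^4 + 15*(t - 1)^3 + 24*(t - 1)^2 + 18*(t - 1) + 8

q(1) = 8
q′(1) = 18
q′′(1) = 48
q′′′(1) = 90
q^(4)(1) = 72
q^(5)(1) = 0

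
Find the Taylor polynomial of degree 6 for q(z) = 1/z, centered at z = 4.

(z - 4)^6/16384 - (z - 4)^5/4096 + (z - 4)^4/1024 - (z - 4)^3/256 + (z - 4)^2/64 - (z - 4)/16 + 1/4

[(z - 4)^0] = 1/4;  [(z - 4)^1] = -1/16;  [(z - 4)^2] = 1/64;  [(z - 4)^3] = -1/256;  [(z - 4)^4] = 1/1024;  [(z - 4)^5] = -1/4096;  [(z - 4)^6] = 1/16384.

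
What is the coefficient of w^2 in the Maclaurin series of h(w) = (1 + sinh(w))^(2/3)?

-1/9

Compose series: expand the inner function first, then feed it into the outer expansion.
h(0) = 1
h′(0) = 2/3
h′′(0) = -2/9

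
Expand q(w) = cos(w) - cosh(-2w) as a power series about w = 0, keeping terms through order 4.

Combine the two series term by term.
q(0) = 0
q′(0) = 0
q′′(0) = -5
q′′′(0) = 0
q^(4)(0) = -15

-5*w^4/8 - 5*w^2/2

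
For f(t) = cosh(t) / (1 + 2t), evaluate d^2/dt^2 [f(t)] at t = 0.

9

Take the Cauchy product of the two expansions.
The coefficient of t^2 in the expansion is 9/2, so f′′(0) = 2! * (9/2) = 9.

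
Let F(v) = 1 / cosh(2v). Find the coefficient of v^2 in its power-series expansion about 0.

-2

Write the quotient as an unknown series and match coefficients against numerator = denominator · series.
F(0) = 1
F′(0) = 0
F′′(0) = -4
Then c_k = F^(k)(0)/k! gives each Taylor coefficient.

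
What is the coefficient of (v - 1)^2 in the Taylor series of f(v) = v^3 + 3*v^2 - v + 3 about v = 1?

6

f(1) = 6
f′(1) = 8
f′′(1) = 12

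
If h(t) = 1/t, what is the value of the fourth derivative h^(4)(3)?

8/81

From the series, [(t - 3)^4] h = 1/243; multiply by 4! = 24 to get 8/81.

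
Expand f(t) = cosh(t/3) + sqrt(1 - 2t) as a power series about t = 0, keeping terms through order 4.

Add the two expansions coefficient-wise.
f(0) = 2
f′(0) = -1
f′′(0) = -8/9
f′′′(0) = -3
f^(4)(0) = -1214/81

-607*t^4/972 - t^3/2 - 4*t^2/9 - t + 2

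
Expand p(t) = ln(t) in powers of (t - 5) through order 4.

-(t - 5)^4/2500 + (t - 5)^3/375 - (t - 5)^2/50 + (t - 5)/5 + ln(5)

Differentiate repeatedly and evaluate at the center.
[(t - 5)^0] = ln(5);  [(t - 5)^1] = 1/5;  [(t - 5)^2] = -1/50;  [(t - 5)^3] = 1/375;  [(t - 5)^4] = -1/2500.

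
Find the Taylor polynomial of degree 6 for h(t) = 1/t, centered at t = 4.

(t - 4)^6/16384 - (t - 4)^5/4096 + (t - 4)^4/1024 - (t - 4)^3/256 + (t - 4)^2/64 - (t - 4)/16 + 1/4

Differentiate repeatedly and evaluate at the center.
h(4) = 1/4
h′(4) = -1/16
h′′(4) = 1/32
h′′′(4) = -3/128
h^(4)(4) = 3/128
h^(5)(4) = -15/512
h^(6)(4) = 45/1024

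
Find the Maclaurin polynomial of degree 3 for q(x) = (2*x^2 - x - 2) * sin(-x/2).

-25*x^3/24 + x^2/2 + x

Shift and add copies of the series according to the polynomial's terms.
[x^0] = 0;  [x^1] = 1;  [x^2] = 1/2;  [x^3] = -25/24.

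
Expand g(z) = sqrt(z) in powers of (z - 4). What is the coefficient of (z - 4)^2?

g(4) = 2
g′(4) = 1/4
g′′(4) = -1/32
So c_2 = g′′(4)/2! = -1/64.

-1/64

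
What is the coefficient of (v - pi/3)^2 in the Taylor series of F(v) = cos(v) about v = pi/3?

-1/4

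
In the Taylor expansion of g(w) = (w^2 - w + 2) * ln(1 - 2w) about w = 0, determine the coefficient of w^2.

Distribute the polynomial across the series and collect like powers.
g(0) = 0
g′(0) = -4
g′′(0) = -4
Dividing each by k! gives the coefficients c_0, ..., c_2.

-2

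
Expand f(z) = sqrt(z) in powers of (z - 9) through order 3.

f(9) = 3
f′(9) = 1/6
f′′(9) = -1/108
f′′′(9) = 1/648

(z - 9)^3/3888 - (z - 9)^2/216 + (z - 9)/6 + 3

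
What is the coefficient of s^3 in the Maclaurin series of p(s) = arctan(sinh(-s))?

Substitute the inner expansion into the outer series and collect powers.
p(0) = 0
p′(0) = -1
p′′(0) = 0
p′′′(0) = 1
Dividing each by k! gives the coefficients c_0, ..., c_3.

1/6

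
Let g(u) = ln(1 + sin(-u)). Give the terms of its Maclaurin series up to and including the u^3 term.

-u^3/6 - u^2/2 - u

Compose series: expand the inner function first, then feed it into the outer expansion.
[u^0] = 0;  [u^1] = -1;  [u^2] = -1/2;  [u^3] = -1/6.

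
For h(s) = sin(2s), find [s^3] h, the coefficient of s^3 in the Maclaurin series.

-4/3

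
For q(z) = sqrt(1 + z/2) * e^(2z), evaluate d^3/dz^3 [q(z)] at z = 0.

683/64

Multiply the two series term by term and collect like powers.
The coefficient of z^3 in the expansion is 683/384, so q′′′(0) = 3! * (683/384) = 683/64.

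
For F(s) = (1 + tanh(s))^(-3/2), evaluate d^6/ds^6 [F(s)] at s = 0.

Let u equal the inner series; expand the outer function in u and truncate.
The coefficient of s^6 in the expansion is 1105/3072, so F^(6)(0) = 6! * (1105/3072) = 16575/64.

16575/64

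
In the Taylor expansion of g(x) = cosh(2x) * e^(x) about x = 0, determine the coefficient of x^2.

5/2

Expand each factor separately, then convolve coefficients.
g(0) = 1
g′(0) = 1
g′′(0) = 5
So c_2 = g′′(0)/2! = 5/2.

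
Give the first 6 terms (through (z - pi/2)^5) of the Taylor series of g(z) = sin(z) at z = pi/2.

(z - pi/2)^4/24 - (z - pi/2)^2/2 + 1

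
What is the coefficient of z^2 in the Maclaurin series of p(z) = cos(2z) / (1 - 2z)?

2

Multiply the two series term by term and collect like powers.
p(0) = 1
p′(0) = 2
p′′(0) = 4
Dividing each by k! gives the coefficients c_0, ..., c_2.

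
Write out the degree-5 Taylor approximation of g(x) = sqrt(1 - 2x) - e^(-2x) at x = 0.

Expand each term separately and add.
g(0) = 0
g′(0) = 1
g′′(0) = -5
g′′′(0) = 5
g^(4)(0) = -31
g^(5)(0) = -73
Then c_k = g^(k)(0)/k! gives each Taylor coefficient.

-73*x^5/120 - 31*x^4/24 + 5*x^3/6 - 5*x^2/2 + x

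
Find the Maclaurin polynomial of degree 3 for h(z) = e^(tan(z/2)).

z^3/16 + z^2/8 + z/2 + 1

Let u equal the inner series; expand the outer function in u and truncate.
h(0) = 1
h′(0) = 1/2
h′′(0) = 1/4
h′′′(0) = 3/8
Then c_k = h^(k)(0)/k! gives each Taylor coefficient.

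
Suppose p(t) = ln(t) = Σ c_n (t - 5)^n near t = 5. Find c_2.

Compute the successive derivatives at the expansion point and divide by k!.

-1/50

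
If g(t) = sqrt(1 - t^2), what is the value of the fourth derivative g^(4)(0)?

The coefficient of t^4 in the expansion is -1/8, so g^(4)(0) = 4! * (-1/8) = -3.

-3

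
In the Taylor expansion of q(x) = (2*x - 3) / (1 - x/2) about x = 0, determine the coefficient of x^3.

1/8

Multiply each power in the prefactor through the base expansion.
[x^0] = -3;  [x^1] = 1/2;  [x^2] = 1/4;  [x^3] = 1/8.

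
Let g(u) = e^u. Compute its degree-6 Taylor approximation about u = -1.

(u + 1)^6*e^(-1)/720 + (u + 1)^5*e^(-1)/120 + (u + 1)^4*e^(-1)/24 + (u + 1)^3*e^(-1)/6 + (u + 1)^2*e^(-1)/2 + (u + 1)*e^(-1) + e^(-1)

g(-1) = e^(-1)
g′(-1) = e^(-1)
g′′(-1) = e^(-1)
g′′′(-1) = e^(-1)
g^(4)(-1) = e^(-1)
g^(5)(-1) = e^(-1)
g^(6)(-1) = e^(-1)
The Taylor polynomial is Σ g^(k)(-1)/k! · (u + 1)^k.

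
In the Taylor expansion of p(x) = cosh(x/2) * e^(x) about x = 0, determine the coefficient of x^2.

Expand each factor separately, then convolve coefficients.
p(0) = 1
p′(0) = 1
p′′(0) = 5/4

5/8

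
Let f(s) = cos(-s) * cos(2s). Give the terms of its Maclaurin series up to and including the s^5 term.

41*s^4/24 - 5*s^2/2 + 1

Multiply the two series term by term and collect like powers.
[s^0] = 1;  [s^1] = 0;  [s^2] = -5/2;  [s^3] = 0;  [s^4] = 41/24;  [s^5] = 0.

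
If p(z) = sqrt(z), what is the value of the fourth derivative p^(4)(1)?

-15/16

From the series, [(z - 1)^4] p = -5/128; multiply by 4! = 24 to get -15/16.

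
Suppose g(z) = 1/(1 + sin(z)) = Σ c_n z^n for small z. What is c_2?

Let u equal the inner series; expand the outer function in u and truncate.
[z^0] = 1;  [z^1] = -1;  [z^2] = 1.
So c_2 = g′′(0)/2! = 1.

1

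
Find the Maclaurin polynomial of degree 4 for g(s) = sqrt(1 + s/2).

g(0) = 1
g′(0) = 1/4
g′′(0) = -1/16
g′′′(0) = 3/64
g^(4)(0) = -15/256

-5*s^4/2048 + s^3/128 - s^2/32 + s/4 + 1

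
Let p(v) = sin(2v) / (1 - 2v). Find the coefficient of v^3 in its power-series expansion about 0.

Take the Cauchy product of the two expansions.

20/3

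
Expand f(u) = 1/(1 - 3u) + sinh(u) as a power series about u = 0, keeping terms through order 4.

81*u^4 + 163*u^3/6 + 9*u^2 + 4*u + 1

Combine the two series term by term.
[u^0] = 1;  [u^1] = 4;  [u^2] = 9;  [u^3] = 163/6;  [u^4] = 81.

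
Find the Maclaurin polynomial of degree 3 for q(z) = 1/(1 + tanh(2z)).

-16*z^3/3 + 4*z^2 - 2*z + 1

Substitute the inner expansion into the outer series and collect powers.
q(0) = 1
q′(0) = -2
q′′(0) = 8
q′′′(0) = -32
The Taylor polynomial is Σ q^(k)(0)/k! · z^k.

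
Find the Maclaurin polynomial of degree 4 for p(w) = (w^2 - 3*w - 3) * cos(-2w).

-4*w^4 + 6*w^3 + 7*w^2 - 3*w - 3

Shift and add copies of the series according to the polynomial's terms.
p(0) = -3
p′(0) = -3
p′′(0) = 14
p′′′(0) = 36
p^(4)(0) = -96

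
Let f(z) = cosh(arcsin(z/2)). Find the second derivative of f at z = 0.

1/4

Plug the Maclaurin series of the inner function into that of the outer and collect terms.
The coefficient of z^2 in the expansion is 1/8, so f′′(0) = 2! * (1/8) = 1/4.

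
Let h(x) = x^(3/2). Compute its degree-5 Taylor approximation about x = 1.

-3*(x - 1)^5/256 + 3*(x - 1)^4/128 - (x - 1)^3/16 + 3*(x - 1)^2/8 + 3*(x - 1)/2 + 1

[(x - 1)^0] = 1;  [(x - 1)^1] = 3/2;  [(x - 1)^2] = 3/8;  [(x - 1)^3] = -1/16;  [(x - 1)^4] = 3/128;  [(x - 1)^5] = -3/256.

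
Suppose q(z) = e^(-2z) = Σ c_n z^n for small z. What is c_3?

[z^0] = 1;  [z^1] = -2;  [z^2] = 2;  [z^3] = -4/3.
So c_3 = q′′′(0)/3! = -4/3.

-4/3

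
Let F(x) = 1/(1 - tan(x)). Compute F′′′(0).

8

Compose series: expand the inner function first, then feed it into the outer expansion.
The coefficient of x^3 in the expansion is 4/3, so F′′′(0) = 3! * (4/3) = 8.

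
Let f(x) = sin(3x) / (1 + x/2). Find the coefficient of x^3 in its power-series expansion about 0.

Take the Cauchy product of the two expansions.
[x^0] = 0;  [x^1] = 3;  [x^2] = -3/2;  [x^3] = -15/4.

-15/4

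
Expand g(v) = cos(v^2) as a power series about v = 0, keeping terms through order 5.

1 - v^4/2

Differentiate repeatedly and evaluate at the center.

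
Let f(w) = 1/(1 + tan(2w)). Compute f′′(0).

8

Plug the Maclaurin series of the inner function into that of the outer and collect terms.
The coefficient of w^2 in the expansion is 4, so f′′(0) = 2! * (4) = 8.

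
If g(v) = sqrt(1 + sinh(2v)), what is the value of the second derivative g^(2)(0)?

Substitute the inner expansion into the outer series and collect powers.
The coefficient of v^2 in the expansion is -1/2, so g′′(0) = 2! * (-1/2) = -1.

-1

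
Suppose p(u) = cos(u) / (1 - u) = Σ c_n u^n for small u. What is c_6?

Multiply the numerator's expansion by the denominator's geometric series.
[u^0] = 1;  [u^1] = 1;  [u^2] = 1/2;  [u^3] = 1/2;  [u^4] = 13/24;  [u^5] = 13/24;  [u^6] = 389/720.

389/720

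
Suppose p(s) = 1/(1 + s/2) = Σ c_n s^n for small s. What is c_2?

p(0) = 1
p′(0) = -1/2
p′′(0) = 1/2
So c_2 = p′′(0)/2! = 1/4.

1/4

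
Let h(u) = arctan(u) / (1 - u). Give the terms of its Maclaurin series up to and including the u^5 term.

13*u^5/15 + 2*u^4/3 + 2*u^3/3 + u^2 + u

Expand 1/(denominator) as a geometric series and multiply by the numerator's series.
h(0) = 0
h′(0) = 1
h′′(0) = 2
h′′′(0) = 4
h^(4)(0) = 16
h^(5)(0) = 104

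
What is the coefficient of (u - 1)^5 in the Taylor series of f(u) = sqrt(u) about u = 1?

7/256

c_5 = f^(5)(1)/5! = 7/256.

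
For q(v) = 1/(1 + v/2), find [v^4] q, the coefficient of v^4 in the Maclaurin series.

Apply the Taylor formula c_k = f^(k)(a)/k!.
q(0) = 1
q′(0) = -1/2
q′′(0) = 1/2
q′′′(0) = -3/4
q^(4)(0) = 3/2
So c_4 = q^(4)(0)/4! = 1/16.

1/16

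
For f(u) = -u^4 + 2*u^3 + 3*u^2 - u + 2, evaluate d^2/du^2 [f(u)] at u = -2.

The coefficient of (u + 2)^2 in the expansion is -33, so f′′(-2) = 2! * (-33) = -66.

-66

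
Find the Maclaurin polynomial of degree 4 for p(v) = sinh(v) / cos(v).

Invert the denominator's series and multiply.

2*v^3/3 + v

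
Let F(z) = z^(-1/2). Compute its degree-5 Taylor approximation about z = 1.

Use the known series and substitute for the argument.
F(1) = 1
F′(1) = -1/2
F′′(1) = 3/4
F′′′(1) = -15/8
F^(4)(1) = 105/16
F^(5)(1) = -945/32
The Taylor polynomial is Σ F^(k)(1)/k! · (z - 1)^k.

-63*(z - 1)^5/256 + 35*(z - 1)^4/128 - 5*(z - 1)^3/16 + 3*(z - 1)^2/8 - (z - 1)/2 + 1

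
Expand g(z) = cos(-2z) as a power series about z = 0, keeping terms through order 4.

2*z^4/3 - 2*z^2 + 1

g(0) = 1
g′(0) = 0
g′′(0) = -4
g′′′(0) = 0
g^(4)(0) = 16
Dividing each by k! gives the coefficients c_0, ..., c_4.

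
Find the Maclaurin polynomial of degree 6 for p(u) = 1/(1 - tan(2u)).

7808*u^6/45 + 1024*u^5/15 + 80*u^4/3 + 32*u^3/3 + 4*u^2 + 2*u + 1

Let u equal the inner series; expand the outer function in u and truncate.
p(0) = 1
p′(0) = 2
p′′(0) = 8
p′′′(0) = 64
p^(4)(0) = 640
p^(5)(0) = 8192
p^(6)(0) = 124928
The Taylor polynomial is Σ p^(k)(0)/k! · u^k.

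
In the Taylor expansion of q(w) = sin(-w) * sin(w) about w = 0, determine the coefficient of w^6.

Multiply the two series term by term and collect like powers.
[w^0] = 0;  [w^1] = 0;  [w^2] = -1;  [w^3] = 0;  [w^4] = 1/3;  [w^5] = 0;  [w^6] = -2/45.
So c_6 = q^(6)(0)/6! = -2/45.

-2/45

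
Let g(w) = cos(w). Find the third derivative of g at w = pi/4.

sqrt(2)/2

From the series, [(w - pi/4)^3] g = sqrt(2)/12; multiply by 3! = 6 to get sqrt(2)/2.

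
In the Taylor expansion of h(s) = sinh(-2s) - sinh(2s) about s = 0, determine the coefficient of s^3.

Combine the two series term by term.

-8/3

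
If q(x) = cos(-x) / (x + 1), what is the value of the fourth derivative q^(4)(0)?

13

Expand 1/(denominator) as a geometric series and multiply by the numerator's series.
The coefficient of x^4 in the expansion is 13/24, so q^(4)(0) = 4! * (13/24) = 13.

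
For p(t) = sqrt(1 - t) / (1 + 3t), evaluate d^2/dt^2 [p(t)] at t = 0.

83/4

Expand each factor separately, then convolve coefficients.
The coefficient of t^2 in the expansion is 83/8, so p′′(0) = 2! * (83/8) = 83/4.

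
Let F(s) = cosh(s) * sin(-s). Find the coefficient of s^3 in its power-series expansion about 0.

Multiply the two series term by term and collect like powers.
F(0) = 0
F′(0) = -1
F′′(0) = 0
F′′′(0) = -2
Dividing each by k! gives the coefficients c_0, ..., c_3.

-1/3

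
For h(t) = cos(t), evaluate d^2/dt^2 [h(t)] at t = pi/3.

-1/2

Use the known series and substitute for the argument.
The coefficient of (t - pi/3)^2 in the expansion is -1/4, so h′′(pi/3) = 2! * (-1/4) = -1/2.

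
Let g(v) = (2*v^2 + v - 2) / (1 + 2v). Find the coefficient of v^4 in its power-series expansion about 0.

Distribute the polynomial across the series and collect like powers.
[v^0] = -2;  [v^1] = 5;  [v^2] = -8;  [v^3] = 16;  [v^4] = -32.

-32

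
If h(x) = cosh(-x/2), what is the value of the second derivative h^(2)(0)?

1/4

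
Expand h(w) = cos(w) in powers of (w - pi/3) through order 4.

h(pi/3) = 1/2
h′(pi/3) = -sqrt(3)/2
h′′(pi/3) = -1/2
h′′′(pi/3) = sqrt(3)/2
h^(4)(pi/3) = 1/2
Then c_k = h^(k)(pi/3)/k! gives each Taylor coefficient.

(w - pi/3)^4/48 + sqrt(3)*(w - pi/3)^3/12 - (w - pi/3)^2/4 - sqrt(3)*(w - pi/3)/2 + 1/2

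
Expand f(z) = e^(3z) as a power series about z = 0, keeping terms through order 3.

f(0) = 1
f′(0) = 3
f′′(0) = 9
f′′′(0) = 27

9*z^3/2 + 9*z^2/2 + 3*z + 1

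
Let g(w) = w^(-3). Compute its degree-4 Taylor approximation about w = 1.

g(1) = 1
g′(1) = -3
g′′(1) = 12
g′′′(1) = -60
g^(4)(1) = 360
The Taylor polynomial is Σ g^(k)(1)/k! · (w - 1)^k.

15*(w - 1)^4 - 10*(w - 1)^3 + 6*(w - 1)^2 - 3*(w - 1) + 1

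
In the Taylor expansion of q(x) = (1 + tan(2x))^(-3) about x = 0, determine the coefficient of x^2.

24

Compose series: expand the inner function first, then feed it into the outer expansion.
[x^0] = 1;  [x^1] = -6;  [x^2] = 24.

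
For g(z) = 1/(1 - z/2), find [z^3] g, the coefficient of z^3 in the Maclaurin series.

1/8

c_3 = g′′′(0)/3! = 1/8.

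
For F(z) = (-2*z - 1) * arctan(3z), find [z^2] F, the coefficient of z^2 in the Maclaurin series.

Distribute the polynomial across the series and collect like powers.
F(0) = 0
F′(0) = -3
F′′(0) = -12
Then c_k = F^(k)(0)/k! gives each Taylor coefficient.

-6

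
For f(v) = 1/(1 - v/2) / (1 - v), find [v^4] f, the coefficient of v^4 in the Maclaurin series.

Write out both Maclaurin series and multiply, keeping only the needed powers.
f(0) = 1
f′(0) = 3/2
f′′(0) = 7/2
f′′′(0) = 45/4
f^(4)(0) = 93/2

31/16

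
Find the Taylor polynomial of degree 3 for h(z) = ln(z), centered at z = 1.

h(1) = 0
h′(1) = 1
h′′(1) = -1
h′′′(1) = 2

(z - 1)^3/3 - (z - 1)^2/2 + (z - 1)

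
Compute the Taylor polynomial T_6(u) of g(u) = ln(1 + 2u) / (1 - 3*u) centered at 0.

5528*u^6/15 + 632*u^5/5 + 40*u^4 + 44*u^3/3 + 4*u^2 + 2*u

Multiply the numerator's expansion by the denominator's geometric series.
g(0) = 0
g′(0) = 2
g′′(0) = 8
g′′′(0) = 88
g^(4)(0) = 960
g^(5)(0) = 15168
g^(6)(0) = 265344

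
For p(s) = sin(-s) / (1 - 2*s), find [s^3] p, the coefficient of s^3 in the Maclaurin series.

Use 1/(1 - r) = Σ r^k on the denominator, then take the Cauchy product.
p(0) = 0
p′(0) = -1
p′′(0) = -4
p′′′(0) = -23
So c_3 = p′′′(0)/3! = -23/6.

-23/6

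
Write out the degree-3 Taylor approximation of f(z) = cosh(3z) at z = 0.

9*z^2/2 + 1

f(0) = 1
f′(0) = 0
f′′(0) = 9
f′′′(0) = 0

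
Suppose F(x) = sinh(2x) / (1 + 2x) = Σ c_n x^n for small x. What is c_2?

Multiply the two series term by term and collect like powers.
F(0) = 0
F′(0) = 2
F′′(0) = -8
So c_2 = F′′(0)/2! = -4.

-4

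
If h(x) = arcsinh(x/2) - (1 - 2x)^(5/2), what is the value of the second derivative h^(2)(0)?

-15

Combine the two series term by term.
The coefficient of x^2 in the expansion is -15/2, so h′′(0) = 2! * (-15/2) = -15.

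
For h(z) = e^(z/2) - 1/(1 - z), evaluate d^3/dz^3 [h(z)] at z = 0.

-47/8

Add the two expansions coefficient-wise.
From the series, [z^3] h = -47/48; multiply by 3! = 6 to get -47/8.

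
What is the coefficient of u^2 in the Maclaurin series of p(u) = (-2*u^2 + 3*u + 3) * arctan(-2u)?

-6

Multiply each power in the prefactor through the base expansion.
p(0) = 0
p′(0) = -6
p′′(0) = -12
So c_2 = p′′(0)/2! = -6.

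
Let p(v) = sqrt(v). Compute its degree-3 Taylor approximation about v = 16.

(v - 16)^3/16384 - (v - 16)^2/512 + (v - 16)/8 + 4

Differentiate repeatedly and evaluate at the center.
p(16) = 4
p′(16) = 1/8
p′′(16) = -1/256
p′′′(16) = 3/8192
Then c_k = p^(k)(16)/k! gives each Taylor coefficient.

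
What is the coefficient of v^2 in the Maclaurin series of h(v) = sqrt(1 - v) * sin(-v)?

1/2

Write out both Maclaurin series and multiply, keeping only the needed powers.
h(0) = 0
h′(0) = -1
h′′(0) = 1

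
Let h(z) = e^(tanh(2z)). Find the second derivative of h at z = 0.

Let u equal the inner series; expand the outer function in u and truncate.
From the series, [z^2] h = 2; multiply by 2! = 2 to get 4.

4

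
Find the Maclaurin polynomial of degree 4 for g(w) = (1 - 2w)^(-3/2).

315*w^4/8 + 35*w^3/2 + 15*w^2/2 + 3*w + 1

[w^0] = 1;  [w^1] = 3;  [w^2] = 15/2;  [w^3] = 35/2;  [w^4] = 315/8.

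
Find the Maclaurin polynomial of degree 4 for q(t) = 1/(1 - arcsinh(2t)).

Plug the Maclaurin series of the inner function into that of the outer and collect terms.

32*t^4/3 + 20*t^3/3 + 4*t^2 + 2*t + 1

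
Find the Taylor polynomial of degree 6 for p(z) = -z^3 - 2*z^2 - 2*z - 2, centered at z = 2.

-(z - 2)^3 - 8*(z - 2)^2 - 22*(z - 2) - 22

p(2) = -22
p′(2) = -22
p′′(2) = -16
p′′′(2) = -6
p^(4)(2) = 0
p^(5)(2) = 0
p^(6)(2) = 0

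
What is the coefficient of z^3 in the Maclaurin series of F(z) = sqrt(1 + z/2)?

Differentiate repeatedly and evaluate at the center.
F(0) = 1
F′(0) = 1/4
F′′(0) = -1/16
F′′′(0) = 3/64
So c_3 = F′′′(0)/3! = 1/128.

1/128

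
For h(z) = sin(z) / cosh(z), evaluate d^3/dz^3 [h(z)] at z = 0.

-4

Divide the numerator series by the denominator series (power-series long division).
From the series, [z^3] h = -2/3; multiply by 3! = 6 to get -4.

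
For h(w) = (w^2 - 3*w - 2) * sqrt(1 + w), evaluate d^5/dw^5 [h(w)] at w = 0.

Distribute the polynomial across the series and collect like powers.
From the series, [w^5] h = 1/8; multiply by 5! = 120 to get 15.

15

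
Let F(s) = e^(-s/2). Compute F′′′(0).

Differentiate repeatedly and evaluate at the center.
From the series, [s^3] F = -1/48; multiply by 3! = 6 to get -1/8.

-1/8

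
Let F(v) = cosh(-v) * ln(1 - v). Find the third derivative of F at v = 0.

-5

Take the Cauchy product of the two expansions.
From the series, [v^3] F = -5/6; multiply by 3! = 6 to get -5.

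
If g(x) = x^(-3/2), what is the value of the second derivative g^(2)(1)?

15/4

The coefficient of (x - 1)^2 in the expansion is 15/8, so g′′(1) = 2! * (15/8) = 15/4.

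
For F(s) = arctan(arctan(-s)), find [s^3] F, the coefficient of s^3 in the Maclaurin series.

Plug the Maclaurin series of the inner function into that of the outer and collect terms.
F(0) = 0
F′(0) = -1
F′′(0) = 0
F′′′(0) = 4
The Taylor polynomial is Σ F^(k)(0)/k! · s^k.

2/3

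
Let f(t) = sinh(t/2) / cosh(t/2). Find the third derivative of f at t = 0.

Divide the numerator series by the denominator series (power-series long division).
The coefficient of t^3 in the expansion is -1/24, so f′′′(0) = 3! * (-1/24) = -1/4.

-1/4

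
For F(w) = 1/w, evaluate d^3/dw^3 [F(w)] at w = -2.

From the series, [(w + 2)^3] F = -1/16; multiply by 3! = 6 to get -3/8.

-3/8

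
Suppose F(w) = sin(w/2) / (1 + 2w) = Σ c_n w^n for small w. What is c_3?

Take the Cauchy product of the two expansions.

95/48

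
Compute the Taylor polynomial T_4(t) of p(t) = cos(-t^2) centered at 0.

1 - t^4/2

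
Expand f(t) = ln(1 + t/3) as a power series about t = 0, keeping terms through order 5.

t^5/1215 - t^4/324 + t^3/81 - t^2/18 + t/3

f(0) = 0
f′(0) = 1/3
f′′(0) = -1/9
f′′′(0) = 2/27
f^(4)(0) = -2/27
f^(5)(0) = 8/81
The Taylor polynomial is Σ f^(k)(0)/k! · t^k.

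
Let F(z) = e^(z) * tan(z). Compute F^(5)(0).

41

Take the Cauchy product of the two expansions.
From the series, [z^5] F = 41/120; multiply by 5! = 120 to get 41.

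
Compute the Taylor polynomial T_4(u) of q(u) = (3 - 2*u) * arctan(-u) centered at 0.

-2*u^4/3 + u^3 + 2*u^2 - 3*u

Shift and add copies of the series according to the polynomial's terms.
[u^0] = 0;  [u^1] = -3;  [u^2] = 2;  [u^3] = 1;  [u^4] = -2/3.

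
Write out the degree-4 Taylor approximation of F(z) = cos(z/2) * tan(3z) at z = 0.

69*z^3/8 + 3*z

Expand each factor separately, then convolve coefficients.
F(0) = 0
F′(0) = 3
F′′(0) = 0
F′′′(0) = 207/4
F^(4)(0) = 0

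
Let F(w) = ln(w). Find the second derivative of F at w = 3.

From the series, [(w - 3)^2] F = -1/18; multiply by 2! = 2 to get -1/9.

-1/9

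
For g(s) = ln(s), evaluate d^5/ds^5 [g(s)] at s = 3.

From the series, [(s - 3)^5] g = 1/1215; multiply by 5! = 120 to get 8/81.

8/81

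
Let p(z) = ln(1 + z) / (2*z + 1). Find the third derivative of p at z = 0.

32

Multiply the numerator's expansion by the denominator's geometric series.
The coefficient of z^3 in the expansion is 16/3, so p′′′(0) = 3! * (16/3) = 32.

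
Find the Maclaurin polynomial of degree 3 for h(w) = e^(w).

w^3/6 + w^2/2 + w + 1

h(0) = 1
h′(0) = 1
h′′(0) = 1
h′′′(0) = 1
Then c_k = h^(k)(0)/k! gives each Taylor coefficient.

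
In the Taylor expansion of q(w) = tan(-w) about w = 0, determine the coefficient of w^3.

-1/3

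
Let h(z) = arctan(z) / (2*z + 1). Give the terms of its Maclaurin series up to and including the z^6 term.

-446*z^6/15 + 223*z^5/15 - 22*z^4/3 + 11*z^3/3 - 2*z^2 + z

Multiply the numerator's expansion by the denominator's geometric series.
h(0) = 0
h′(0) = 1
h′′(0) = -4
h′′′(0) = 22
h^(4)(0) = -176
h^(5)(0) = 1784
h^(6)(0) = -21408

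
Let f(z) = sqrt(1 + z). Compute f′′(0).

-1/4

The coefficient of z^2 in the expansion is -1/8, so f′′(0) = 2! * (-1/8) = -1/4.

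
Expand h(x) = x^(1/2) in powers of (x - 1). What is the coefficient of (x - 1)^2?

-1/8

h(1) = 1
h′(1) = 1/2
h′′(1) = -1/4
Then c_k = h^(k)(1)/k! gives each Taylor coefficient.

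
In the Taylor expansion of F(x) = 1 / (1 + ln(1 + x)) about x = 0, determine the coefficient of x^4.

11/3

Write 1/(1+u) = 1 - u + u^2 - u^3 + ... and substitute the series for u.
F(0) = 1
F′(0) = -1
F′′(0) = 3
F′′′(0) = -14
F^(4)(0) = 88
So c_4 = F^(4)(0)/4! = 11/3.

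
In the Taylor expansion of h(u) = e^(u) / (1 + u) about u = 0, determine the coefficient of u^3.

Expand each factor separately, then convolve coefficients.
h(0) = 1
h′(0) = 0
h′′(0) = 1
h′′′(0) = -2
So c_3 = h′′′(0)/3! = -1/3.

-1/3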